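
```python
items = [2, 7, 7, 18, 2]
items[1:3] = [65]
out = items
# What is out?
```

Trace:
`items = [2, 7, 7, 18, 2]` → items = [2, 7, 7, 18, 2]
`items[1:3] = [65]` → items = [2, 65, 18, 2]
`out = items` → out = [2, 65, 18, 2]
So out = [2, 65, 18, 2]

Answer: [2, 65, 18, 2]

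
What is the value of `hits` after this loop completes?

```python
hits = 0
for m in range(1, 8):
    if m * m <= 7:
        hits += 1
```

Count numbers where m² ≤ 7
`hits` takes the values: 0 → 1 → 2

Answer: 2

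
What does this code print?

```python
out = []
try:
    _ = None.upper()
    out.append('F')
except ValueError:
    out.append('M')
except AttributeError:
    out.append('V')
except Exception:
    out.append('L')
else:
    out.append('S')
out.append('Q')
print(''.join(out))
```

Execution trace: 'V' (except AttributeError) → 'Q' (after the try/except). Output: VQ

Answer: VQ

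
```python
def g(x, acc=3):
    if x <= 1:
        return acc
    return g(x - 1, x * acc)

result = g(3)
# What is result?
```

Accumulator trace (n, acc): (3, 3) -> (2, 9) -> (1, 18) -> return 18

Answer: 18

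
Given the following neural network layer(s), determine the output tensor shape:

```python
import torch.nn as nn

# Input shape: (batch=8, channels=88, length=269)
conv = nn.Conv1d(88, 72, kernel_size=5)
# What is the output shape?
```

Input: (8, 88, 269) -> Output: (8, 72, 265)

Answer: (8, 72, 265)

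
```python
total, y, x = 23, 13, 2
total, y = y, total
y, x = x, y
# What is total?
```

Trace:
`total, y, x = 23, 13, 2` → total = 23; y = 13; x = 2
`total, y = y, total` → total = 13; y = 23
`y, x = x, y` → y = 2; x = 23
So total = 13

Answer: 13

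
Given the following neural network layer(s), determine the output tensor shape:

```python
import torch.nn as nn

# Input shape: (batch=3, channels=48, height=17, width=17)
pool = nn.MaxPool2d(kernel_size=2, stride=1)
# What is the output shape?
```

Input: (3, 48, 17, 17) -> Output: (3, 48, 16, 16)

Answer: (3, 48, 16, 16)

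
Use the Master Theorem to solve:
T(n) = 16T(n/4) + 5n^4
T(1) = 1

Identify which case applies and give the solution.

a=16, b=4, f(n)=5n^4. log_4(16) = 2. Since c=4 > 2 and the regularity condition holds (16(n/4)^4 = (16/4^4)n^4 with 16/4^4 < 1), Case 3 applies: T(n) = Θ(f(n)) = O(n^4).

Answer: O(n^4) - Case 3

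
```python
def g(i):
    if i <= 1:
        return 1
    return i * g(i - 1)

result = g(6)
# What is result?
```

g(6) = 6 * 5 * 4 * 3 * 2 * 1 = 720

Answer: 720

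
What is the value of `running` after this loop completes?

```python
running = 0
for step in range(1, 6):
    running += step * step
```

Sum of squares 1² to 5² = 55
`running` takes the values: 0 → 1 → 5 → 14 → 30 → 55

Answer: 55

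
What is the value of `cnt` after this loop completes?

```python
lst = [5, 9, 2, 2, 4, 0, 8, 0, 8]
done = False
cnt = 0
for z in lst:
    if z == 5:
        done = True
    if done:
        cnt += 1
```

Count elements after first 5 in [5, 9, 2, 2, 4, 0, 8, 0, 8]
`cnt` takes the values: 0 → 1 → 2 → 3 → 4 → 5 → 6 → 7 → 8 → 9

Answer: 9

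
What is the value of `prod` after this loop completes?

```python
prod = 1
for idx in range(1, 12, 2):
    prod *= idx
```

Product of 1, 3, 5, ... up to 11
`prod` takes the values: 1 → 3 → 15 → 105 → 945 → 10395

Answer: 10395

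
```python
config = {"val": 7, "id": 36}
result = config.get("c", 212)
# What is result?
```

Trace:
`config = {"val": 7, "id": 36}` → config = {'val': 7, 'id': 36}
`result = config.get("c", 212)` → result = 212
So result = 212

Answer: 212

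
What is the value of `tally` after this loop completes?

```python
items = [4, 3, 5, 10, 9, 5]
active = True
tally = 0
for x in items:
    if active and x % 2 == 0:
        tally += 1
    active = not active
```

Count even values at even positions
`tally` takes the values: 0 → 1

Answer: 1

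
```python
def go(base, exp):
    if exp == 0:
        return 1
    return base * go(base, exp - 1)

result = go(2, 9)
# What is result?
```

go(2, 9) = 2 * 2 * 2 * 2 * 2 * 2 * 2 * 2 * 2 = 512

Answer: 512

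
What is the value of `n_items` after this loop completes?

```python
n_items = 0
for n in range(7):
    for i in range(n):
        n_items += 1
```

Triangle number: 0+1+2+...+6
`n_items` takes the values: 0 → 1 → 2 → 3 → 4 → 5 → 6 → 7 → 8 → 9 → 10 → 11 → 12 → 13 → 14 → 15 → 16 → 17 → 18 → 19 → 20 → 21

Answer: 21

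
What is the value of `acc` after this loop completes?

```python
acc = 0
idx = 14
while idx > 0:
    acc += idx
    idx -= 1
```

Sum 14 down to 1
`acc` takes the values: 0 → 14 → 27 → 39 → 50 → 60 → 69 → 77 → 84 → 90 → 95 → 99 → 102 → 104 → 105

Answer: 105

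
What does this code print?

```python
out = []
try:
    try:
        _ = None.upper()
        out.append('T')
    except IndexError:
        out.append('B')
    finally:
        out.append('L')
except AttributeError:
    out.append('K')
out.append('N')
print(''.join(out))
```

Execution trace: 'L' (finally) → 'K' (outer except AttributeError) → 'N' (after the try/except). Output: LKN

Answer: LKN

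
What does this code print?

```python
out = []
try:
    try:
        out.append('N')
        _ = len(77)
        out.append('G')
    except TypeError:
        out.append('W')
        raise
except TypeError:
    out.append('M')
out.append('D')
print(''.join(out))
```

Execution trace: 'N' (try body) → 'W' (except TypeError) → 'M' (outer except TypeError) → 'D' (after the try/except). Output: NWMD

Answer: NWMD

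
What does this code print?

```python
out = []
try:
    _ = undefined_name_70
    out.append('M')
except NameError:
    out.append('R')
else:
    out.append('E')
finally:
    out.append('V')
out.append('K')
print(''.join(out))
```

Execution trace: 'R' (except NameError) → 'V' (finally) → 'K' (after the try/except). Output: RVK

Answer: RVK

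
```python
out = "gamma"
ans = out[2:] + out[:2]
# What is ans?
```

Trace:
`out = "gamma"` → out = 'gamma'
`ans = out[2:] + out[:2]` → ans = 'mmaga'
So ans = 'mmaga'

Answer: 'mmaga'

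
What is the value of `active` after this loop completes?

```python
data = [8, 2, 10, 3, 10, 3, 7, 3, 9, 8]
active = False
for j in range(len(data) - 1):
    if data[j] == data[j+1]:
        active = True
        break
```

Check consecutive duplicates in [8, 2, 10, 3, 10, 3, 7, 3, 9, 8]
`active` takes the values: False

Answer: False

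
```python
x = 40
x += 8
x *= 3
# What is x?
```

Trace:
`x = 40` → x = 40
`x += 8` → x = 48
`x *= 3` → x = 144
So x = 144

Answer: 144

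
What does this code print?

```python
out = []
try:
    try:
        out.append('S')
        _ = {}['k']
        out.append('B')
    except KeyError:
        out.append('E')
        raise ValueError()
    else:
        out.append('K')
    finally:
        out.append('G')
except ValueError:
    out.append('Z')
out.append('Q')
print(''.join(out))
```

Execution trace: 'S' (inner try body) → 'E' (inner except KeyError) → 'G' (inner finally) → 'Z' (outer except ValueError) → 'Q' (after the try/except). Output: SEGZQ

Answer: SEGZQ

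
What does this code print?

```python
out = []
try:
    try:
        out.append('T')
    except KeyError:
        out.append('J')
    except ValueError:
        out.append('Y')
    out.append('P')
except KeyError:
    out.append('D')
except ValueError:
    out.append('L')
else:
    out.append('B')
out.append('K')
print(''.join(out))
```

Execution trace: 'T' (inner try body, no exception) → 'P' (try body, no exception) → 'B' (else) → 'K' (after the try/except). Output: TPBK

Answer: TPBK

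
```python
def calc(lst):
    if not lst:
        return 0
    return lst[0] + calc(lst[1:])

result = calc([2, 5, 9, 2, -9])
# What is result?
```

2 + 5 + 9 + 2 + (-9) + 0 = 9

Answer: 9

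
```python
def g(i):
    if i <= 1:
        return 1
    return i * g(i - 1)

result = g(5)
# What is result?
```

g(5) = 5 * 4 * 3 * 2 * 1 = 120

Answer: 120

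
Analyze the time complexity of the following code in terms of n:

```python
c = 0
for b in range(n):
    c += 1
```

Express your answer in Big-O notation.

Each loop level contributes: n. Multiplying the contributions gives O(n).

Answer: O(n)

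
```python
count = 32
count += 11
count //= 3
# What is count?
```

Trace:
`count = 32` → count = 32
`count += 11` → count = 43
`count //= 3` → count = 14
So count = 14

Answer: 14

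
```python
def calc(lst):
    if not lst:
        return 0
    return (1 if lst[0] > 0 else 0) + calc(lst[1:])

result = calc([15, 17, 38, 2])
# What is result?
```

Count of positive elements in [15, 17, 38, 2] = 4

Answer: 4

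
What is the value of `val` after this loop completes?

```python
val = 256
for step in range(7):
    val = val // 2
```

Halve 7 times: 256 // 2^7 = 2
`val` takes the values: 256 → 128 → 64 → 32 → 16 → 8 → 4 → 2

Answer: 2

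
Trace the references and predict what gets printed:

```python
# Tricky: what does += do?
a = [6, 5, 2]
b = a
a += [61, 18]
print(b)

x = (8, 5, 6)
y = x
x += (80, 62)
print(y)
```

Key concept: += behavior differs for mutable vs immutable.
Step by step:
`a = [6, 5, 2]` → a = [6, 5, 2]
`b = a` → b = [6, 5, 2] (same object as a)
`a += [61, 18]` → a = [6, 5, 2, 61, 18] (same object as b); b = [6, 5, 2, 61, 18] (same object as a)
`print(b)` → prints [6, 5, 2, 61, 18]
`x = (8, 5, 6)` → x = (8, 5, 6)
`y = x` → y = (8, 5, 6)
`x += (80, 62)` → x = (8, 5, 6, 80, 62)
`print(y)` → prints (8, 5, 6)

Answer:
[6, 5, 2, 61, 18]
(8, 5, 6)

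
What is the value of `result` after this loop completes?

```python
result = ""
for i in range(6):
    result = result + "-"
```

Repeat '-' 6 times
`result` takes the values: "" → "-" → "--" → "---" → "----" → "-----" → "------"

Answer: "------"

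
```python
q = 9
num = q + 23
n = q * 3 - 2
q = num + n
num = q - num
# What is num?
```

Trace:
`q = 9` → q = 9
`num = q + 23` → num = 32
`n = q * 3 - 2` → n = 25
`q = num + n` → q = 57
`num = q - num` → num = 25
So num = 25

Answer: 25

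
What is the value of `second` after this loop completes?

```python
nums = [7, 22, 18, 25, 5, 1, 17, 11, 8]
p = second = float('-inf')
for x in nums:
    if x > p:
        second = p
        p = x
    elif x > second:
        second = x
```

Second largest (with repeats) in [7, 22, 18, 25, 5, 1, 17, 11, 8]
`second` takes the values: -inf → 7 → 18 → 22

Answer: 22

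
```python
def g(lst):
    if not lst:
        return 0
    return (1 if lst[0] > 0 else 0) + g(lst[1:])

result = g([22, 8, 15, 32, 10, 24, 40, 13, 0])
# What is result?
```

Count of positive elements in [22, 8, 15, 32, 10, 24, 40, 13, 0] = 8

Answer: 8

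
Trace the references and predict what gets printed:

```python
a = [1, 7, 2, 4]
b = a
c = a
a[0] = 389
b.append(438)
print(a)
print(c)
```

Key concept: multiple aliases.
Step by step:
`a = [1, 7, 2, 4]` → a = [1, 7, 2, 4]
`b = a` → b = [1, 7, 2, 4] (same object as a)
`c = a` → c = [1, 7, 2, 4] (same object as a, b)
`a[0] = 389` → a = [389, 7, 2, 4] (same object as b, c); b = [389, 7, 2, 4] (same object as a, c); c = [389, 7, 2, 4] (same object as a, b)
`b.append(438)` → a = [389, 7, 2, 4, 438] (same object as b, c); b = [389, 7, 2, 4, 438] (same object as a, c); c = [389, 7, 2, 4, 438] (same object as a, b)
`print(a)` → prints [389, 7, 2, 4, 438]
`print(c)` → prints [389, 7, 2, 4, 438]

Answer:
[389, 7, 2, 4, 438]
[389, 7, 2, 4, 438]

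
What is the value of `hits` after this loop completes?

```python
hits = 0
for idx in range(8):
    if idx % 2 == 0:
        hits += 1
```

Count numbers divisible by 2 in range(8)
`hits` takes the values: 0 → 1 → 2 → 3 → 4

Answer: 4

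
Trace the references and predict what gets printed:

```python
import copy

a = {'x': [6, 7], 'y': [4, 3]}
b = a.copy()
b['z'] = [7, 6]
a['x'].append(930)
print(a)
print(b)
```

Key concept: shallow copy of dict with mutable values.
Step by step:
`a = {'x': [6, 7], 'y': [4, 3]}` → a = {'x': [6, 7], 'y': [4, 3]}
`b = a.copy()` → b = {'x': [6, 7], 'y': [4, 3]}
`b['z'] = [7, 6]` → b = {'x': [6, 7], 'y': [4, 3], 'z': [7, 6]}
`a['x'].append(930)` → a = {'x': [6, 7, 930], 'y': [4, 3]}; b = {'x': [6, 7, 930], 'y': [4, 3], 'z': [7, 6]}
`print(a)` → prints {'x': [6, 7, 930], 'y': [4, 3]}
`print(b)` → prints {'x': [6, 7, 930], 'y': [4, 3], 'z': [7, 6]}

Answer:
{'x': [6, 7, 930], 'y': [4, 3]}
{'x': [6, 7, 930], 'y': [4, 3], 'z': [7, 6]}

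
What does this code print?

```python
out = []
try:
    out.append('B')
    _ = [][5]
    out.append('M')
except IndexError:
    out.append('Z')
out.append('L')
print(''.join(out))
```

Execution trace: 'B' (try body) → 'Z' (except IndexError) → 'L' (after the try/except). Output: BZL

Answer: BZL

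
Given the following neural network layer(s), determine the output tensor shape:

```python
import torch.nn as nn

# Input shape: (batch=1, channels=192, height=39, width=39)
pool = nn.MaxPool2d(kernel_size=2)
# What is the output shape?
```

Input: (1, 192, 39, 39) -> Output: (1, 192, 19, 19)

Answer: (1, 192, 19, 19)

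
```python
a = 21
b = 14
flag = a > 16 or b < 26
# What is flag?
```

Trace:
`a = 21` → a = 21
`b = 14` → b = 14
`flag = a > 16 or b < 26` → flag = True
So flag = True

Answer: True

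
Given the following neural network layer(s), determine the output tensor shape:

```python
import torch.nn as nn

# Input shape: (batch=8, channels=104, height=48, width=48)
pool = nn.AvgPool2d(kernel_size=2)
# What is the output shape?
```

Input: (8, 104, 48, 48) -> Output: (8, 104, 24, 24)

Answer: (8, 104, 24, 24)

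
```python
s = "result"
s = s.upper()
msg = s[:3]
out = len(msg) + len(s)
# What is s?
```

Trace:
`s = "result"` → s = 'result'
`s = s.upper()` → s = 'RESULT'
`msg = s[:3]` → msg = 'RES'
`out = len(msg) + len(s)` → out = 9
So s = 'RESULT'

Answer: 'RESULT'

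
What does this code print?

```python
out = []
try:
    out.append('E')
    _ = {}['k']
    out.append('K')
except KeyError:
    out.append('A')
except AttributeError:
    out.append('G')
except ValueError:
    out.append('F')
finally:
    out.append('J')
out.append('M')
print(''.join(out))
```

Execution trace: 'E' (try body) → 'A' (except KeyError) → 'J' (finally) → 'M' (after the try/except). Output: EAJM

Answer: EAJM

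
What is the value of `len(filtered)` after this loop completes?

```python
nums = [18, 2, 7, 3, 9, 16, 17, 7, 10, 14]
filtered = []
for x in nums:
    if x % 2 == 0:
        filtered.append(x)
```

Count even numbers in [18, 2, 7, 3, 9, 16, 17, 7, 10, 14]
`filtered` takes the values: [] → [18] → [18, 2] → [18, 2, 16] → [18, 2, 16, 10] → [18, 2, 16, 10, 14]
So `len(filtered)` = 5

Answer: 5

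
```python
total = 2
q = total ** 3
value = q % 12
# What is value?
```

Trace:
`total = 2` → total = 2
`q = total ** 3` → q = 8
`value = q % 12` → value = 8
So value = 8

Answer: 8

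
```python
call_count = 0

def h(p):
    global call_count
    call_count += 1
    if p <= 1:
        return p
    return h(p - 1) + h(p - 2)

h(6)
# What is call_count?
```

Calls(p) = 1 + Calls(p-1) + Calls(p-2); Calls(0)=Calls(1)=1. For p=6 this gives 25.

Answer: 25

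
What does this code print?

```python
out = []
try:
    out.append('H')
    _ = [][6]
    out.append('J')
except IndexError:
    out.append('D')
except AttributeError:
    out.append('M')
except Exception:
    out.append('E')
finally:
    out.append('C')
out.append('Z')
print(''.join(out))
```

Execution trace: 'H' (try body) → 'D' (except IndexError) → 'C' (finally) → 'Z' (after the try/except). Output: HDCZ

Answer: HDCZ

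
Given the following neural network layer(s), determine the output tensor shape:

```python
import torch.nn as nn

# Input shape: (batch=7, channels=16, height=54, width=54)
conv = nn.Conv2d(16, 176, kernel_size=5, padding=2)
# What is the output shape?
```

Input: (7, 16, 54, 54) -> Output: (7, 176, 54, 54)

Answer: (7, 176, 54, 54)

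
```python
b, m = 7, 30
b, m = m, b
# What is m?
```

Trace:
`b, m = 7, 30` → b = 7; m = 30
`b, m = m, b` → b = 30; m = 7
So m = 7

Answer: 7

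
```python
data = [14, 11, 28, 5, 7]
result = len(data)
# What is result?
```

Trace:
`data = [14, 11, 28, 5, 7]` → data = [14, 11, 28, 5, 7]
`result = len(data)` → result = 5
So result = 5

Answer: 5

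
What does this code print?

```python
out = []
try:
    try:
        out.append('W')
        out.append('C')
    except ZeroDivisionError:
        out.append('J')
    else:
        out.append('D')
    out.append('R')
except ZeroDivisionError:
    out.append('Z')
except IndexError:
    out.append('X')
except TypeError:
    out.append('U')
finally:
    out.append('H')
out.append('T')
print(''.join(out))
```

Execution trace: 'W' (inner try body) → 'C' (inner try body, no exception) → 'D' (inner else) → 'R' (try body, no exception) → 'H' (finally) → 'T' (after the try/except). Output: WCDRHT

Answer: WCDRHT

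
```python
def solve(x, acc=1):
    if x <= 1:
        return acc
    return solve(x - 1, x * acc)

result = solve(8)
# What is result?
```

Accumulator trace (n, acc): (8, 1) -> (7, 8) -> (6, 56) -> (5, 336) -> (4, 1680) -> (3, 6720) -> (2, 20160) -> (1, 40320) -> return 40320

Answer: 40320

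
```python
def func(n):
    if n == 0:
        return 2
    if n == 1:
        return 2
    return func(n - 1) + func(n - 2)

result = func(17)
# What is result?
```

Build up from base cases: func(0)=2, func(1)=2, func(2)=4, func(3)=6, func(4)=10, func(5)=16, func(6)=26, ..., func(17)=5168

Answer: 5168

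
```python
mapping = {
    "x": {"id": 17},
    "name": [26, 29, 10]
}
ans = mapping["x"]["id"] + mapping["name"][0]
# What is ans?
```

Trace:
`mapping = { ...` → mapping = {'x': {'id': 17}, 'name': [26, 29, 10]}
`ans = mapping["x"]["id"] + mapping["name"][0]` → ans = 43
So ans = 43

Answer: 43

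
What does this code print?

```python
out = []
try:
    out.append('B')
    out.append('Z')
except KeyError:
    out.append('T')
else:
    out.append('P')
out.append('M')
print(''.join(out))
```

Execution trace: 'B' (try body) → 'Z' (try body, no exception) → 'P' (else) → 'M' (after the try/except). Output: BZPM

Answer: BZPM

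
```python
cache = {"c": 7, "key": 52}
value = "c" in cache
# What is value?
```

Trace:
`cache = {"c": 7, "key": 52}` → cache = {'c': 7, 'key': 52}
`value = "c" in cache` → value = True
So value = True

Answer: True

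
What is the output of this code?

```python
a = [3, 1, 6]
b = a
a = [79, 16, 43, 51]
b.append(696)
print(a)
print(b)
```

Key concept: rebinding vs mutation: a is rebound to a new list, b still points at the original.
Step by step:
`a = [3, 1, 6]` → a = [3, 1, 6]
`b = a` → b = [3, 1, 6] (same object as a)
`a = [79, 16, 43, 51]` → a = [79, 16, 43, 51]
`b.append(696)` → b = [3, 1, 6, 696]
`print(a)` → prints [79, 16, 43, 51]
`print(b)` → prints [3, 1, 6, 696]

Answer:
[79, 16, 43, 51]
[3, 1, 6, 696]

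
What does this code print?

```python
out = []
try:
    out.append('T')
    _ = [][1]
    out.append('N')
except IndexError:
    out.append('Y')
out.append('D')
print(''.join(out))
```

Execution trace: 'T' (try body) → 'Y' (except IndexError) → 'D' (after the try/except). Output: TYD

Answer: TYD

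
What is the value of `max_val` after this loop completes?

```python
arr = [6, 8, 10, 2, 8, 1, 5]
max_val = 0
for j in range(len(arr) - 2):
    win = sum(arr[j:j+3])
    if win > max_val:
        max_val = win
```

Max sum of 3-element window in [6, 8, 10, 2, 8, 1, 5]
`max_val` takes the values: 0 → 24

Answer: 24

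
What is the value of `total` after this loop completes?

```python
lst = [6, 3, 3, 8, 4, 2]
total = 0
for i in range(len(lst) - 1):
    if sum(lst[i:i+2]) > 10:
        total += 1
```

Count windows with sum > 10
`total` takes the values: 0 → 1 → 2

Answer: 2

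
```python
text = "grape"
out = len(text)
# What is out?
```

Trace:
`text = "grape"` → text = 'grape'
`out = len(text)` → out = 5
So out = 5

Answer: 5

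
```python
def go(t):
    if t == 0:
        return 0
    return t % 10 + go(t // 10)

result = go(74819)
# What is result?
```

Sum of digits of 74819: 9 + 1 + 8 + 4 + 7 = 29

Answer: 29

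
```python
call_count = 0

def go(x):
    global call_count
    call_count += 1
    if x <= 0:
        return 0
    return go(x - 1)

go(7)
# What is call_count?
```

Linear recursion stepping by 1: 8 calls from x=7 down to ≤0.

Answer: 8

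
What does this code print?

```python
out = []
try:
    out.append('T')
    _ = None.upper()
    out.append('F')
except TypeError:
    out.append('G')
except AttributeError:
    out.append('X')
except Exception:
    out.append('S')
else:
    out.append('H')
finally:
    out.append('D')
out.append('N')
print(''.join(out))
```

Execution trace: 'T' (try body) → 'X' (except AttributeError) → 'D' (finally) → 'N' (after the try/except). Output: TXDN

Answer: TXDN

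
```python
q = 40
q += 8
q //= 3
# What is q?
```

Trace:
`q = 40` → q = 40
`q += 8` → q = 48
`q //= 3` → q = 16
So q = 16

Answer: 16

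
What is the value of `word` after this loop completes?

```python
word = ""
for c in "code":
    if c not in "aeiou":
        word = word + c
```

Remove vowels from 'code'
`word` takes the values: "" → "c" → "cd"

Answer: "cd"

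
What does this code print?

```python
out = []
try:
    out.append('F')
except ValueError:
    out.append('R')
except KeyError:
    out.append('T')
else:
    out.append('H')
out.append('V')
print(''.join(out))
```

Execution trace: 'F' (try body, no exception) → 'H' (else) → 'V' (after the try/except). Output: FHV

Answer: FHV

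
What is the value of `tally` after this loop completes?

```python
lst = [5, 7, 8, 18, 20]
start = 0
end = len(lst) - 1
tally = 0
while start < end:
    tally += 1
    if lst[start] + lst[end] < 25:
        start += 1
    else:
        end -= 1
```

Steps to find pair summing to 25
`tally` takes the values: 0 → 1 → 2 → 3 → 4

Answer: 4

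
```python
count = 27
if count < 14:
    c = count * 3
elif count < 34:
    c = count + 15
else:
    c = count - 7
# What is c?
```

Trace:
`count = 27` → count = 27
`if count < 14: ...` → count < 14 is False, count < 34 is True → c = 42
So c = 42

Answer: 42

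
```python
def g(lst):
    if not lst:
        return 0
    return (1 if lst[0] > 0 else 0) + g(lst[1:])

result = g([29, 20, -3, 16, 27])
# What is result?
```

Count of positive elements in [29, 20, -3, 16, 27] = 4

Answer: 4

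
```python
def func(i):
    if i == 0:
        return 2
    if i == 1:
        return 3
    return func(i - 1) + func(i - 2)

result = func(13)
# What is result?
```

Build up from base cases: func(0)=2, func(1)=3, func(2)=5, func(3)=8, func(4)=13, func(5)=21, func(6)=34, ..., func(13)=987

Answer: 987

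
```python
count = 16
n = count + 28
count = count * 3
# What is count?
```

Trace:
`count = 16` → count = 16
`n = count + 28` → n = 44
`count = count * 3` → count = 48
So count = 48

Answer: 48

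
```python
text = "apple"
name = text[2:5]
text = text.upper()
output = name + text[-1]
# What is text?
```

Trace:
`text = "apple"` → text = 'apple'
`name = text[2:5]` → name = 'ple'
`text = text.upper()` → text = 'APPLE'
`output = name + text[-1]` → output = 'pleE'
So text = 'APPLE'

Answer: 'APPLE'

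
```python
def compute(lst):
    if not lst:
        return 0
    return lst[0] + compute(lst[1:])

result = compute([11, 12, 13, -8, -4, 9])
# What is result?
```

11 + 12 + 13 + (-8) + (-4) + 9 + 0 = 33

Answer: 33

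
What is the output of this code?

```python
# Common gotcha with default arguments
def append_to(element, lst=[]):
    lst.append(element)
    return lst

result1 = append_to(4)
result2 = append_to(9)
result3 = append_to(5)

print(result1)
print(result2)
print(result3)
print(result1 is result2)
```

Key concept: mutable default argument gotcha.
Step by step:
`result1 = append_to(4)` → result1 = [4]
`result2 = append_to(9)` → result1 = [4, 9] (same object as result2); result2 = [4, 9] (same object as result1)
`result3 = append_to(5)` → result1 = [4, 9, 5] (same object as result2, result3); result2 = [4, 9, 5] (same object as result1, result3); result3 = [4, 9, 5] (same object as result1, result2)
`print(result1)` → prints [4, 9, 5]
`print(result2)` → prints [4, 9, 5]
`print(result3)` → prints [4, 9, 5]
`print(result1 is result2)` → prints True

Answer:
[4, 9, 5]
[4, 9, 5]
[4, 9, 5]
True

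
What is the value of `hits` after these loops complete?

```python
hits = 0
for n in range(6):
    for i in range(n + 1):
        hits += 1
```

Triangle: 1 + 2 + ... + 6
`hits` takes the values: 0 → 1 → 2 → 3 → 4 → 5 → 6 → 7 → 8 → 9 → 10 → 11 → 12 → 13 → 14 → 15 → 16 → 17 → 18 → 19 → 20 → 21

Answer: 21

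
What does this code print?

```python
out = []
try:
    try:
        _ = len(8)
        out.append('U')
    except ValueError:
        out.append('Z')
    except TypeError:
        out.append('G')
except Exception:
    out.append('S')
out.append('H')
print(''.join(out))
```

Execution trace: 'G' (inner except TypeError) → 'H' (after the try/except). Output: GH

Answer: GH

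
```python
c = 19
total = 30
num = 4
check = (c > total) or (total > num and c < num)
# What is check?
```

Trace:
`c = 19` → c = 19
`total = 30` → total = 30
`num = 4` → num = 4
`check = (c > total) or (total > num and c < num)` → check = False
So check = False

Answer: False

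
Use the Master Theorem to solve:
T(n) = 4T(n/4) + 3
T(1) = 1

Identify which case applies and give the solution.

a=4, b=4, f(n)=3. log_4(4) = 1. Since c=0 < 1, Case 1 applies: T(n) = Θ(n^log_b(a)) = O(n).

Answer: O(n) - Case 1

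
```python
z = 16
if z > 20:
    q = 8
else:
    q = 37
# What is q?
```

Trace:
`z = 16` → z = 16
`if z > 20: ...` → z > 20 is False, take else branch → q = 37
So q = 37

Answer: 37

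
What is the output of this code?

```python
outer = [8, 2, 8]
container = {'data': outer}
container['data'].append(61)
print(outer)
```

Key concept: dict holds reference to list.
Step by step:
`outer = [8, 2, 8]` → outer = [8, 2, 8]
`container = {'data': outer}` → container = {'data': [8, 2, 8]}
`container['data'].append(61)` → outer = [8, 2, 8, 61]; container = {'data': [8, 2, 8, 61]}
`print(outer)` → prints [8, 2, 8, 61]

Answer: [8, 2, 8, 61]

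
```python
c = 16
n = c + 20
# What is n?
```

Trace:
`c = 16` → c = 16
`n = c + 20` → n = 36
So n = 36

Answer: 36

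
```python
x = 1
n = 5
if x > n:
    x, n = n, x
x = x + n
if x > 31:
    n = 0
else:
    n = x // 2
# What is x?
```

Trace:
`x = 1` → x = 1
`n = 5` → n = 5
`if x > n: ...` → x > n is False → no variable changes
`x = x + n` → x = 6
`if x > 31: ...` → x > 31 is False, take else branch → n = 3
So x = 6

Answer: 6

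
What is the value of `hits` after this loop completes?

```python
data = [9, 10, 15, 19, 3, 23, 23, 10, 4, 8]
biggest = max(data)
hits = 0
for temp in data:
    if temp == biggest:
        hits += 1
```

Count of max value 23 in [9, 10, 15, 19, 3, 23, 23, 10, 4, 8]
`hits` takes the values: 0 → 1 → 2

Answer: 2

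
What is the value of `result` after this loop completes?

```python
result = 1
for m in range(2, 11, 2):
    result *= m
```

Product of even numbers 2 to 10
`result` takes the values: 1 → 2 → 8 → 48 → 384 → 3840

Answer: 3840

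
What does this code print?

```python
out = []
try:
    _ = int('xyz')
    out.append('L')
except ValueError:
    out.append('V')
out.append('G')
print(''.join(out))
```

Execution trace: 'V' (except ValueError) → 'G' (after the try/except). Output: VG

Answer: VG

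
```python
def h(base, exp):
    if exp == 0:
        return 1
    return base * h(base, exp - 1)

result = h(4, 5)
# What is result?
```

h(4, 5) = 4 * 4 * 4 * 4 * 4 = 1024

Answer: 1024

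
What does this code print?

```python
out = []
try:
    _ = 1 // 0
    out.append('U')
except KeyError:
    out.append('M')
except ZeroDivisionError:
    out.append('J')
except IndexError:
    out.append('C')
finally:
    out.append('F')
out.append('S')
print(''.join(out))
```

Execution trace: 'J' (except ZeroDivisionError) → 'F' (finally) → 'S' (after the try/except). Output: JFS

Answer: JFS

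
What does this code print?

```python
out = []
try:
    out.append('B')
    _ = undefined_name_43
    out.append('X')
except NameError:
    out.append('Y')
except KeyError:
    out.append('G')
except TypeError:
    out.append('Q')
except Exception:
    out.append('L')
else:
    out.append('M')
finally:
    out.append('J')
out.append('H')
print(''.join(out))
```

Execution trace: 'B' (try body) → 'Y' (except NameError) → 'J' (finally) → 'H' (after the try/except). Output: BYJH

Answer: BYJH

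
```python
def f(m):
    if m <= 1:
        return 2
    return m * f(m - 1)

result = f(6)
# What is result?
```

f(6) = 6 * 5 * 4 * 3 * 2 * 2 = 1440

Answer: 1440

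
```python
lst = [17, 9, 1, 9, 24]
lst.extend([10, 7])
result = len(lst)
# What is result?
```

Trace:
`lst = [17, 9, 1, 9, 24]` → lst = [17, 9, 1, 9, 24]
`lst.extend([10, 7])` → lst = [17, 9, 1, 9, 24, 10, 7]
`result = len(lst)` → result = 7
So result = 7

Answer: 7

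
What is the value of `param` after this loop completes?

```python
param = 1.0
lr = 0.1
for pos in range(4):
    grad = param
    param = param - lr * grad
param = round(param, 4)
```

Gradient descent: w = 1.0 * (1 - 0.1)^4
`param` takes the values: 1.0 → 0.9 → 0.81 → 0.729 → 0.6561

Answer: 0.6561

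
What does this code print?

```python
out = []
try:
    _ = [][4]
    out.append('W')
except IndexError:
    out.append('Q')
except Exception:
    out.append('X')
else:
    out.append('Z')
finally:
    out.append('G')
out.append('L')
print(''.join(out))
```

Execution trace: 'Q' (except IndexError) → 'G' (finally) → 'L' (after the try/except). Output: QGL

Answer: QGL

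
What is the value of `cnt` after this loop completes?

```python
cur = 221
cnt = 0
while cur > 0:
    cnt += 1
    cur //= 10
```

Count digits by repeated division by 10
`cnt` takes the values: 0 → 1 → 2 → 3

Answer: 3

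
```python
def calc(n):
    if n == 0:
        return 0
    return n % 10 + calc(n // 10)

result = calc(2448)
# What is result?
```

Sum of digits of 2448: 8 + 4 + 4 + 2 = 18

Answer: 18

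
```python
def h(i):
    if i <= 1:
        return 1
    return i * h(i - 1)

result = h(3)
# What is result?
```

h(3) = 3 * 2 * 1 = 6

Answer: 6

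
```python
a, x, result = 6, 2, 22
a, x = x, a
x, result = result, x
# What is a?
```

Trace:
`a, x, result = 6, 2, 22` → a = 6; x = 2; result = 22
`a, x = x, a` → a = 2; x = 6
`x, result = result, x` → x = 22; result = 6
So a = 2

Answer: 2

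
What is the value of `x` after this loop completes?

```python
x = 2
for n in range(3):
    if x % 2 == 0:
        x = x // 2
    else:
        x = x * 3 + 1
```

Collatz-style transformation from 2
`x` takes the values: 2 → 1 → 4 → 2

Answer: 2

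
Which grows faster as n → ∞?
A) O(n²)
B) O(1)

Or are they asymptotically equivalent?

O(n²) vs O(1): Higher order terms dominate.

Answer: A) O(n²) grows faster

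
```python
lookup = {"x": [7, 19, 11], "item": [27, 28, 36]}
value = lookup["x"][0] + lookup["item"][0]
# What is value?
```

Trace:
`lookup = {"x": [7, 19, 11], "item": [27, 28, 36]}` → lookup = {'x': [7, 19, 11], 'item': [27, 28, 36]}
`value = lookup["x"][0] + lookup["item"][0]` → value = 34
So value = 34

Answer: 34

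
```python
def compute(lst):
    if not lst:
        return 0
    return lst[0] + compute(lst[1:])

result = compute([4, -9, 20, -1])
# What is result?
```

4 + (-9) + 20 + (-1) + 0 = 14

Answer: 14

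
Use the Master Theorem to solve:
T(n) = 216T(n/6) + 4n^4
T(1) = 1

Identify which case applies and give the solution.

a=216, b=6, f(n)=4n^4. log_6(216) = 3. Since c=4 > 3 and the regularity condition holds (216(n/6)^4 = (216/6^4)n^4 with 216/6^4 < 1), Case 3 applies: T(n) = Θ(f(n)) = O(n^4).

Answer: O(n^4) - Case 3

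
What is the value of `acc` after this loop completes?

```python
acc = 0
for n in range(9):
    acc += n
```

Sum of 0 to 8 = 36
`acc` takes the values: 0 → 1 → 3 → 6 → 10 → 15 → 21 → 28 → 36

Answer: 36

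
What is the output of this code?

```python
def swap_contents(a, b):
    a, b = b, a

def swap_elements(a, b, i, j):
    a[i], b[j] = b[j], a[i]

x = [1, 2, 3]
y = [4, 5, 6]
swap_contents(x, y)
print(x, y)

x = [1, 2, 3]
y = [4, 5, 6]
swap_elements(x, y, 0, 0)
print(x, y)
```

Key concept: parameter rebinding vs mutation.
Step by step:
`x = [1, 2, 3]` → x = [1, 2, 3]
`y = [4, 5, 6]` → y = [4, 5, 6]
`swap_contents(x, y)` → no visible change to tracked variables
`print(x, y)` → prints [1, 2, 3] [4, 5, 6]
`x = [1, 2, 3]` → x = [1, 2, 3]
`y = [4, 5, 6]` → y = [4, 5, 6]
`swap_elements(x, y, 0, 0)` → x = [4, 2, 3]; y = [1, 5, 6]
`print(x, y)` → prints [4, 2, 3] [1, 5, 6]

Answer:
[1, 2, 3] [4, 5, 6]
[4, 2, 3] [1, 5, 6]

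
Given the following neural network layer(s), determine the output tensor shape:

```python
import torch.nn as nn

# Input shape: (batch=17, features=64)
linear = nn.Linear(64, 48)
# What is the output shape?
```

Input: (17, 64) -> Output: (17, 48)

Answer: (17, 48)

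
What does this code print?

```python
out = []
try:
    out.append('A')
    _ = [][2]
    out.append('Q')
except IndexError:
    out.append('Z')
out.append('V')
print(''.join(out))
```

Execution trace: 'A' (try body) → 'Z' (except IndexError) → 'V' (after the try/except). Output: AZV

Answer: AZV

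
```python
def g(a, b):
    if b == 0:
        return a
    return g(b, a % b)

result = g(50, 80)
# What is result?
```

g(50, 80) -> g(80, 50) -> g(50, 30) -> g(30, 20) -> g(20, 10) -> g(10, 0) -> 10

Answer: 10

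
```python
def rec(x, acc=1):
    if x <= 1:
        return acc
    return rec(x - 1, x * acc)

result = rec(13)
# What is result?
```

Accumulator trace (n, acc): (13, 1) -> (12, 13) -> (11, 156) -> (10, 1716) -> (9, 17160) -> (8, 154440) -> (7, 1235520) -> (6, 8648640) -> (5, 51891840) -> (4, 259459200) -> (3, 1037836800) -> (2, 3113510400) -> (1, 6227020800) -> return 6227020800

Answer: 6227020800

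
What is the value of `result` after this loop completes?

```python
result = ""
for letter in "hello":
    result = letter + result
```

Reverse 'hello'
`result` takes the values: "" → "h" → "eh" → "leh" → "lleh" → "olleh"

Answer: "olleh"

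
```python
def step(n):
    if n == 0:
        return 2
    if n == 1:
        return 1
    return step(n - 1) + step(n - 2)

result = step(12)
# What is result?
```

Build up from base cases: step(0)=2, step(1)=1, step(2)=3, step(3)=4, step(4)=7, step(5)=11, step(6)=18, ..., step(12)=322

Answer: 322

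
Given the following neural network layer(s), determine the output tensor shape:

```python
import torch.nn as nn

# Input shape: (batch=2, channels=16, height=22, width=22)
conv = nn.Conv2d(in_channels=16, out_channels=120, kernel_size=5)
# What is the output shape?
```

Input: (2, 16, 22, 22) -> Output: (2, 120, 18, 18)

Answer: (2, 120, 18, 18)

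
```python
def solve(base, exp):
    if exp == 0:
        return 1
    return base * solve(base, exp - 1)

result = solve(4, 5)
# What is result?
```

solve(4, 5) = 4 * 4 * 4 * 4 * 4 = 1024

Answer: 1024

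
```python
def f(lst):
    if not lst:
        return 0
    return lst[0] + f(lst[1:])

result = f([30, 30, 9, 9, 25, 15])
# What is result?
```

30 + 30 + 9 + 9 + 25 + 15 + 0 = 118

Answer: 118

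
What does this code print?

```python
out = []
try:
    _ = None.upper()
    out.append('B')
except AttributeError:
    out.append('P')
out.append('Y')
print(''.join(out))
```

Execution trace: 'P' (except AttributeError) → 'Y' (after the try/except). Output: PY

Answer: PY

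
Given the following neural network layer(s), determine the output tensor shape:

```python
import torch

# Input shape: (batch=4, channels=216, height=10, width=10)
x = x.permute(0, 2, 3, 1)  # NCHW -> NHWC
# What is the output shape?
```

Input: (4, 216, 10, 10) -> Output: (4, 10, 10, 216)

Answer: (4, 10, 10, 216)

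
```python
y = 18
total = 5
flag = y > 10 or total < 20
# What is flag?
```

Trace:
`y = 18` → y = 18
`total = 5` → total = 5
`flag = y > 10 or total < 20` → flag = True
So flag = True

Answer: True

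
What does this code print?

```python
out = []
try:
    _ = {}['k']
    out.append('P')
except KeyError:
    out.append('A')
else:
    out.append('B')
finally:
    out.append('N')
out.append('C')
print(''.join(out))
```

Execution trace: 'A' (except KeyError) → 'N' (finally) → 'C' (after the try/except). Output: ANC

Answer: ANC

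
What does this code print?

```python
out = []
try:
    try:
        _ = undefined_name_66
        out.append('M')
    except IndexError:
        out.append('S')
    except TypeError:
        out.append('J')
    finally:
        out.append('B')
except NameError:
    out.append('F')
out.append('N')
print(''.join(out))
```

Execution trace: 'B' (finally) → 'F' (outer except NameError) → 'N' (after the try/except). Output: BFN

Answer: BFN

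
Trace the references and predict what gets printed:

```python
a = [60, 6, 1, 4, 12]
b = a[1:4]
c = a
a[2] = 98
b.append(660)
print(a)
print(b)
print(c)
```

Key concept: slice vs alias.
Step by step:
`a = [60, 6, 1, 4, 12]` → a = [60, 6, 1, 4, 12]
`b = a[1:4]` → b = [6, 1, 4]
`c = a` → c = [60, 6, 1, 4, 12] (same object as a)
`a[2] = 98` → a = [60, 6, 98, 4, 12] (same object as c); c = [60, 6, 98, 4, 12] (same object as a)
`b.append(660)` → b = [6, 1, 4, 660]
`print(a)` → prints [60, 6, 98, 4, 12]
`print(b)` → prints [6, 1, 4, 660]
`print(c)` → prints [60, 6, 98, 4, 12]

Answer:
[60, 6, 98, 4, 12]
[6, 1, 4, 660]
[60, 6, 98, 4, 12]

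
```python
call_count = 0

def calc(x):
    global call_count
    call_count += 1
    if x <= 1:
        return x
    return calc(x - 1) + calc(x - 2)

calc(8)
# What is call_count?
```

Calls(x) = 1 + Calls(x-1) + Calls(x-2); Calls(0)=Calls(1)=1. For x=8 this gives 67.

Answer: 67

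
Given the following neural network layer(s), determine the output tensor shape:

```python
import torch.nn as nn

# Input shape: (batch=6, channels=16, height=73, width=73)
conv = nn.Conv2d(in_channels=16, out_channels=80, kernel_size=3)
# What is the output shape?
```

Input: (6, 16, 73, 73) -> Output: (6, 80, 71, 71)

Answer: (6, 80, 71, 71)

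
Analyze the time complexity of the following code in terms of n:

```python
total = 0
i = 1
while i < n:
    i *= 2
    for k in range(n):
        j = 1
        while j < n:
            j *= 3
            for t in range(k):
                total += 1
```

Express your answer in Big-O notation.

Each loop level contributes: log n × n × log n × n. Multiplying the contributions gives O(n^2 log² n).

Answer: O(n^2 log² n)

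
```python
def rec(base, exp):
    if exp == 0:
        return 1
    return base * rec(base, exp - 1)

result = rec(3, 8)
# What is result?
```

rec(3, 8) = 3 * 3 * 3 * 3 * 3 * 3 * 3 * 3 = 6561

Answer: 6561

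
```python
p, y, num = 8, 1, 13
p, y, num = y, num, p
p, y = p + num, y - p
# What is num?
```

Trace:
`p, y, num = 8, 1, 13` → p = 8; y = 1; num = 13
`p, y, num = y, num, p` → p = 1; y = 13; num = 8
`p, y = p + num, y - p` → p = 9; y = 12
So num = 8

Answer: 8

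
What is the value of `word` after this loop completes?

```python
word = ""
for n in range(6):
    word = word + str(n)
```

Concatenate digits 0 to 5
`word` takes the values: "" → "0" → "01" → "012" → "0123" → "01234" → "012345"

Answer: "012345"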